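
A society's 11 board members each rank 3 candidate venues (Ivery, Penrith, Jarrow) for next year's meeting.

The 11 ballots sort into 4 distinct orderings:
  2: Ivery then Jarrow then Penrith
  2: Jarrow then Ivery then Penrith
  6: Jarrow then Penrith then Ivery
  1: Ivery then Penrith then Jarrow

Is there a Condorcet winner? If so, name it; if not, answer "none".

Pairwise majorities:
Ivery vs Penrith: Penrith wins 6–5.
Ivery vs Jarrow: Ivery preferred on 2+1 = 3 ballots; Jarrow wins 8–3.
Penrith vs Jarrow: 1 for Penrith, 10 for Jarrow — Jarrow by 10–1.
Only Jarrow has no losses; Jarrow is the Condorcet winner.

Jarrow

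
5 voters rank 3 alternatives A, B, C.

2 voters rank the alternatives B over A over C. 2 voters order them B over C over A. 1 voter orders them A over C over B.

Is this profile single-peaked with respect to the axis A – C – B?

Axis positions: A=1, C=2, B=3.
Ballot type 1: ranking walks positions 3-1-2; A is ranked above C even though C lies between A and the peak B on the axis — preferences dip and rise again. Not single-peaked.
Ballot type 2 (peak B at position 3): ranking walks positions 3-2-1, expanding outward from the peak — single-peaked.
Ballot type 3 (peak A at position 1): ranking walks positions 1-2-3, expanding outward from the peak — single-peaked.
Ballot type 1 violates single-peakedness, so the profile is not single-peaked on this axis.

no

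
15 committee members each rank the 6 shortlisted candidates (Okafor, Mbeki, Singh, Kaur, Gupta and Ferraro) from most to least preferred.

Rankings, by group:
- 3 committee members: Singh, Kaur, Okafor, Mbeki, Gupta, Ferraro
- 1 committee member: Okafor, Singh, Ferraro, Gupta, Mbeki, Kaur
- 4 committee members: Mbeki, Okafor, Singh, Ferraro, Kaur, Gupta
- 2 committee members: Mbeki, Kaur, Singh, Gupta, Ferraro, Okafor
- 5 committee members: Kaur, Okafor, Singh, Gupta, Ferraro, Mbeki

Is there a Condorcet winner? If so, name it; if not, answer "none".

Check each pair by majority over 15 ballots:
Okafor vs Mbeki: 9 to 6, Okafor.
Okafor vs Singh: Okafor preferred on 1+4+5 = 10 ballots; Okafor wins 10–5.
Okafor vs Kaur: 1+4 = 5 for Okafor, 10 for Kaur — Kaur by 10–5.
Okafor vs Gupta: Okafor is ranked higher on 3+1+4+5 = 13 ballots, Gupta on 2. Okafor wins 13–2.
Okafor vs Ferraro: 13 to 2, Okafor.
Mbeki vs Singh: 4+2 = 6 for Mbeki, 9 for Singh — Singh by 9–6.
Mbeki vs Kaur: Mbeki preferred on 1+4+2 = 7 ballots; Kaur wins 8–7.
Mbeki vs Gupta: 3+4+2 = 9 for Mbeki, 6 for Gupta — Mbeki by 9–6.
Mbeki vs Ferraro: 9 to 6, Mbeki.
Singh vs Kaur: Singh is ranked higher on 3+1+4 = 8 ballots, Kaur on 7. Singh wins 8–7.
Singh vs Gupta: 15 to 0, Singh.
Singh vs Ferraro: 3+1+4+2+5 = 15 for Singh, 0 for Ferraro — Singh by 15–0.
Kaur vs Gupta: 3+4+2+5 = 14 for Kaur, 1 for Gupta — Kaur by 14–1.
Kaur vs Ferraro: 10 to 5, Kaur.
Gupta vs Ferraro: 10 to 5, Gupta.
Each candidate drops at least one matchup (Okafor loses to Kaur; Mbeki loses to Okafor; Singh loses to Okafor; Kaur loses to Singh; Gupta loses to Okafor; Ferraro loses to Okafor); the cycle Okafor beats Singh beats Kaur beats Okafor rules out a Condorcet winner.

none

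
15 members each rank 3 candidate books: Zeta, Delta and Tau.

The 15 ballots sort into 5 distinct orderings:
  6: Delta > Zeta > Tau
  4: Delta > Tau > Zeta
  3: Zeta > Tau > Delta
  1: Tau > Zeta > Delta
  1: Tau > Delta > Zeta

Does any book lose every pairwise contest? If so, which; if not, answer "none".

Pairwise majorities:
Zeta vs Delta: Zeta is ranked higher on 3+1 = 4 ballots, Delta on 11. Delta wins 11–4.
Zeta vs Tau: Zeta, 9–6.
Delta vs Tau: Delta, 10–5.
Tau loses to every other book — it is the Condorcet loser.

Tau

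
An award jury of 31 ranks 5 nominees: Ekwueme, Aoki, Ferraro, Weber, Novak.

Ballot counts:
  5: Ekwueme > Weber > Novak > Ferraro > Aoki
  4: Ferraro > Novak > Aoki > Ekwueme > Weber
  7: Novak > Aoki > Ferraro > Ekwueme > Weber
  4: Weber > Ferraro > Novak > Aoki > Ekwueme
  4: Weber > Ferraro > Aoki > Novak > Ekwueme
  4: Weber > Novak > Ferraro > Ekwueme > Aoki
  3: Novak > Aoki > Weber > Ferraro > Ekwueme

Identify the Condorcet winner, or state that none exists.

none

Pairwise majorities:
Ekwueme–Aoki: Aoki 22–9.
Ekwueme vs Ferraro: 5 for Ekwueme, 26 for Ferraro — Ferraro by 26–5.
Ekwueme vs Weber: Ekwueme wins 16–15.
Ekwueme vs Novak: 5 for Ekwueme, 26 for Novak — Novak by 26–5.
Aoki vs Ferraro: Aoki preferred on 7+3 = 10 ballots; Ferraro wins 21–10.
Aoki vs Weber: 4+7+3 = 14 for Aoki, 17 for Weber — Weber by 17–14.
Aoki vs Novak: Aoki is ranked higher on 4 ballots, Novak on 27. Novak wins 27–4.
Ferraro vs Weber: Weber wins 20–11.
Ferraro–Novak: Novak 19–12.
Weber vs Novak: Weber preferred on 5+4+4+4 = 17 ballots; Weber wins 17–14.
Every nominee loses at least once (Ekwueme loses to Aoki; Aoki loses to Ferraro; Ferraro loses to Weber; Weber loses to Ekwueme; Novak loses to Weber). The majority relation contains the cycle Ekwueme beats Weber beats Aoki beats Ekwueme, so there is no Condorcet winner.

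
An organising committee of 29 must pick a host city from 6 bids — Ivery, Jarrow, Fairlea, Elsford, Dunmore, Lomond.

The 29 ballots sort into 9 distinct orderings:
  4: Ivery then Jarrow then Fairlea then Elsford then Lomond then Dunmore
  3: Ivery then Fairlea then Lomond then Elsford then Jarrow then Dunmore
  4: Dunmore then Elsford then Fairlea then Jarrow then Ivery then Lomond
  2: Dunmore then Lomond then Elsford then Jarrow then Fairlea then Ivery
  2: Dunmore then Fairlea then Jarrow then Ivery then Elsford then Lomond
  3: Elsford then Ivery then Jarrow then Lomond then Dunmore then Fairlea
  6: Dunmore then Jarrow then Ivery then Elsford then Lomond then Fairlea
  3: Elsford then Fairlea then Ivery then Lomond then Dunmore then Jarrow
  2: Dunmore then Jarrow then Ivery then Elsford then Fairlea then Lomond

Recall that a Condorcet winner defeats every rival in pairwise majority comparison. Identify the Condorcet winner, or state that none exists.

Head-to-head results (29 organisers):
Ivery vs Jarrow: Ivery preferred on 4+3+3+3 = 13 ballots; Jarrow wins 16–13.
Ivery–Fairlea: Ivery 18–11.
Ivery vs Elsford: Ivery preferred on 4+3+2+6+2 = 17 ballots; Ivery wins 17–12.
Ivery vs Dunmore: Dunmore, 16–13.
Ivery–Lomond: Ivery 27–2.
Jarrow vs Fairlea: Jarrow, 17–12.
Jarrow vs Elsford: Elsford wins 15–14.
Jarrow vs Dunmore: Jarrow preferred on 4+3+3 = 10 ballots; Dunmore wins 19–10.
Jarrow vs Lomond: Jarrow is ranked higher on 4+4+2+3+6+2 = 21 ballots, Lomond on 8. Jarrow wins 21–8.
Fairlea vs Elsford: Fairlea is ranked higher on 4+3+2 = 9 ballots, Elsford on 20. Elsford wins 20–9.
Fairlea–Dunmore: Dunmore 19–10.
Fairlea vs Lomond: 18 to 11, Fairlea.
Elsford vs Dunmore: Elsford is ranked higher on 4+3+3+3 = 13 ballots, Dunmore on 16. Dunmore wins 16–13.
Elsford vs Lomond: Elsford, 24–5.
Dunmore vs Lomond: Dunmore wins 16–13.
Dunmore beats each of Ivery, Jarrow, Fairlea, Elsford, Lomond — Dunmore is the Condorcet winner.

Dunmore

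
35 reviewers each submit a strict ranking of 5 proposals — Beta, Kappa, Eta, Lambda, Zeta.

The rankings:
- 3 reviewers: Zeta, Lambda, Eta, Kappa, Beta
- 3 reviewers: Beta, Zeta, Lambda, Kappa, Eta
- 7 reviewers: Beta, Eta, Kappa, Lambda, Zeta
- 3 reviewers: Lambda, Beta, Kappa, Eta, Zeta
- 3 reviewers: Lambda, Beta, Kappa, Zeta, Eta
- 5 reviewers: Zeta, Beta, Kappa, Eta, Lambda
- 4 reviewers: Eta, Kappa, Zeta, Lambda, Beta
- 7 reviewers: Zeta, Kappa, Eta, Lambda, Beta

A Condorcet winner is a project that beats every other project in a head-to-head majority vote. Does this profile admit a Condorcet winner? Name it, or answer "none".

Zeta

Head-to-head results (35 reviewers):
Beta vs Kappa: 3+7+3+3+5 = 21 for Beta, 14 for Kappa — Beta by 21–14.
Beta vs Eta: Beta preferred on 3+7+3+3+5 = 21 ballots; Beta wins 21–14.
Beta vs Lambda: Beta is ranked higher on 3+7+5 = 15 ballots, Lambda on 20. Lambda wins 20–15.
Beta vs Zeta: 3+7+3+3 = 16 for Beta, 19 for Zeta — Zeta by 19–16.
Kappa vs Eta: 21 to 14, Kappa.
Kappa vs Lambda: 23 to 12, Kappa.
Kappa vs Zeta: Kappa preferred on 7+3+3+4 = 17 ballots; Zeta wins 18–17.
Eta vs Lambda: 7+5+4+7 = 23 for Eta, 12 for Lambda — Eta by 23–12.
Eta vs Zeta: 7+3+4 = 14 for Eta, 21 for Zeta — Zeta by 21–14.
Lambda vs Zeta: 7+3+3 = 13 for Lambda, 22 for Zeta — Zeta by 22–13.
Zeta wins every pairwise contest, so Zeta is the Condorcet winner.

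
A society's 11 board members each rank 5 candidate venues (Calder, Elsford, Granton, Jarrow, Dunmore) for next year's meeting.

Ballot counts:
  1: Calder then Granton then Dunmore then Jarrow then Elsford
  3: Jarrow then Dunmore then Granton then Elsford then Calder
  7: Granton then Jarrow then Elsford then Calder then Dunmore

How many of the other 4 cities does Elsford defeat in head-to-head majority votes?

Elsford against each rival (11 organisers):
Elsford vs Calder: 3+7 = 10 for Elsford, 1 for Calder — Elsford by 10–1.
Elsford–Granton: Granton 11–0.
Elsford vs Jarrow: Jarrow, 11–0.
Elsford vs Dunmore: Elsford, 7–4.
Elsford beats Calder, Dunmore; loses to Granton, Jarrow — 2 pairwise wins.

2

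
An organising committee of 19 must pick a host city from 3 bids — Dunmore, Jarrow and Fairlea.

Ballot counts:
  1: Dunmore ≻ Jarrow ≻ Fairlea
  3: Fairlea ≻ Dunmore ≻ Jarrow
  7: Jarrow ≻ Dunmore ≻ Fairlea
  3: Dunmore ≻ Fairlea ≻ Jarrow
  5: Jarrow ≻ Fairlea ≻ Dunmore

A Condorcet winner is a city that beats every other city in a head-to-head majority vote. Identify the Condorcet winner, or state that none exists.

Jarrow

Pairwise majorities:
Dunmore vs Jarrow: Jarrow wins 12–7.
Dunmore vs Fairlea: 1+7+3 = 11 for Dunmore, 8 for Fairlea — Dunmore by 11–8.
Jarrow vs Fairlea: 1+7+5 = 13 for Jarrow, 6 for Fairlea — Jarrow by 13–6.
Only Jarrow has no losses; Jarrow is the Condorcet winner.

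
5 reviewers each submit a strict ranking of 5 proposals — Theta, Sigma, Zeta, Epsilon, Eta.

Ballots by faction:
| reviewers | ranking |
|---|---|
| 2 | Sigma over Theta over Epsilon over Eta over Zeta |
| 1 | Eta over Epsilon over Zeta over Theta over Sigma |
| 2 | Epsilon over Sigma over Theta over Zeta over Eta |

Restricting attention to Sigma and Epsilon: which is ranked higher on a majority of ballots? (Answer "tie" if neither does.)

Epsilon

Ballots ranking Sigma above Epsilon: 2.
Ballots ranking Epsilon above Sigma: 5 − 2 = 3.
Epsilon wins the head-to-head 3–2.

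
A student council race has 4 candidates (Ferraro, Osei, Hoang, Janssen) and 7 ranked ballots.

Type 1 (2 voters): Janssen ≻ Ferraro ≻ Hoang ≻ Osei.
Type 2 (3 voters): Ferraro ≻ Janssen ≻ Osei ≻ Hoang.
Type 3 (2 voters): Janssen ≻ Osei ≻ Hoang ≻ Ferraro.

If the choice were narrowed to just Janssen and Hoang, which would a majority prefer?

Ballots ranking Janssen above Hoang: 2 + 3 + 2 = 7.
Ballots ranking Hoang above Janssen: 7 − 7 = 0.
Janssen wins the head-to-head 7–0.

Janssen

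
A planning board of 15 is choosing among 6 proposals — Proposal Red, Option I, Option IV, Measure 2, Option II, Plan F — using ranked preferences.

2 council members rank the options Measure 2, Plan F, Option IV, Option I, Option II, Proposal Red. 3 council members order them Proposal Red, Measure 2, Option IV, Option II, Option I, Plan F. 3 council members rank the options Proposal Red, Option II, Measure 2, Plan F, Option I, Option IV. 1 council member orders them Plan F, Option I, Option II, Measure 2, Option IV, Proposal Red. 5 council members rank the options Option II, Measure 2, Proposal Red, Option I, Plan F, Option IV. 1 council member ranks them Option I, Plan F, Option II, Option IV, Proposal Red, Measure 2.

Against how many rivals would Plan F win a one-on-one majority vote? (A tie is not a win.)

1

Plan F against each rival (15 council members):
Plan F–Proposal Red: Proposal Red 11–4.
Plan F vs Option I: Option I wins 9–6.
Plan F–Option IV: Plan F 12–3.
Plan F vs Measure 2: 1+1 = 2 for Plan F, 13 for Measure 2 — Measure 2 by 13–2.
Plan F vs Option II: Plan F preferred on 2+1+1 = 4 ballots; Option II wins 11–4.
Plan F beats Option IV; loses to Proposal Red, Option I, Measure 2, Option II — 1 pairwise win.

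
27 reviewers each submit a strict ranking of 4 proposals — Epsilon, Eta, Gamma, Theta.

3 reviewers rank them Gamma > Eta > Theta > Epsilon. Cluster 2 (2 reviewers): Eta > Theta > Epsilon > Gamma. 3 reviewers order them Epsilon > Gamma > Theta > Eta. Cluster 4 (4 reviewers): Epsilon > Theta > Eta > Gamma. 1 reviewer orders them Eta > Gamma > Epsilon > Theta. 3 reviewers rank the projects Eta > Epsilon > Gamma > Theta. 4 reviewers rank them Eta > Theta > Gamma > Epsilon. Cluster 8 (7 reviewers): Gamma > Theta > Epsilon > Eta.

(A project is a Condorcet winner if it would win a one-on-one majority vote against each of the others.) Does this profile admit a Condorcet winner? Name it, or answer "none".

Check each pair by majority over 27 ballots:
Epsilon vs Eta: Epsilon is ranked higher on 3+4+7 = 14 ballots, Eta on 13. Epsilon wins 14–13.
Epsilon vs Gamma: 12 to 15, Gamma.
Epsilon vs Theta: 3+4+1+3 = 11 for Epsilon, 16 for Theta — Theta by 16–11.
Eta vs Gamma: 14 to 13, Eta.
Eta vs Theta: Eta preferred on 3+2+1+3+4 = 13 ballots; Theta wins 14–13.
Gamma vs Theta: Gamma preferred on 3+3+1+3+7 = 17 ballots; Gamma wins 17–10.
No project is unbeaten: Epsilon loses to Gamma; Eta loses to Epsilon; Gamma loses to Eta; Theta loses to Gamma. In particular Epsilon → Eta → Gamma → Epsilon is a majority cycle — no Condorcet winner exists.

none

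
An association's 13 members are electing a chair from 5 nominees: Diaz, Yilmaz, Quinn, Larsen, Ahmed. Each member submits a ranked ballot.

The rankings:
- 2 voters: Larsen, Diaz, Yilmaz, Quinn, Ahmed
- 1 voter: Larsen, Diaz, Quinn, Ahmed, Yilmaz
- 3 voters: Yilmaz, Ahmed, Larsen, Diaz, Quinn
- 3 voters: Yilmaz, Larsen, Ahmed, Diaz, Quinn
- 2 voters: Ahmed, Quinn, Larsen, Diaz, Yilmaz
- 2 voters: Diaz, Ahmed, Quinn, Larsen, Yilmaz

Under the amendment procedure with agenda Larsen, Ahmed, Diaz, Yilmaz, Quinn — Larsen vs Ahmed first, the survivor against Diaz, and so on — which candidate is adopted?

Round 1: Larsen vs Ahmed — 6–7, Ahmed advances.
Round 2: Ahmed vs Diaz — 8–5, Ahmed advances.
Round 3: Ahmed vs Yilmaz — 5–8, Yilmaz advances.
Round 4: Yilmaz vs Quinn — 8–5, Yilmaz advances.
The agenda winner is Yilmaz.

Yilmaz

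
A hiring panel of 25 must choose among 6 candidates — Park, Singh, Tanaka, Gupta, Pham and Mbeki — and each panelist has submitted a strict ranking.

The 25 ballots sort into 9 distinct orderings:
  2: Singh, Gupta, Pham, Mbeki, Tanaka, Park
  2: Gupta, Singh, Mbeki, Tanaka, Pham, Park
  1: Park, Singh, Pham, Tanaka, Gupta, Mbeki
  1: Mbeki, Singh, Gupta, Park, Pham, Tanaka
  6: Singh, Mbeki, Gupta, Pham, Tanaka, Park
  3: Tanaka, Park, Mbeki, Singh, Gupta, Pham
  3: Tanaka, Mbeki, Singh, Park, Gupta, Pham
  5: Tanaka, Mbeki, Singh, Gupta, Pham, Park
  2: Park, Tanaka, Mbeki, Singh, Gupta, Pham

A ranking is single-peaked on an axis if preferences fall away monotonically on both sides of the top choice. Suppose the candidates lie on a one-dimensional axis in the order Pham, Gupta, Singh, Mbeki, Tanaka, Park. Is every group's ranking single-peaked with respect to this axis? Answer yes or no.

no

Axis positions: Pham=1, Gupta=2, Singh=3, Mbeki=4, Tanaka=5, Park=6.
Group 1 (peak Singh at position 3): ranking walks positions 3-2-1-4-5-6, expanding outward from the peak — single-peaked.
Group 2 (peak Gupta at position 2): ranking walks positions 2-3-4-5-1-6, expanding outward from the peak — single-peaked.
Group 3: ranking walks positions 6-3-1-5-2-4; Singh is ranked above Tanaka even though Tanaka lies between Singh and the peak Park on the axis — preferences dip and rise again. Not single-peaked.
Group 4: ranking walks positions 4-3-2-6-1-5; Park is ranked above Tanaka even though Tanaka lies between Park and the peak Mbeki on the axis — preferences dip and rise again. Not single-peaked.
Group 5 (peak Singh at position 3): ranking walks positions 3-4-2-1-5-6, expanding outward from the peak — single-peaked.
Group 6 (peak Tanaka at position 5): ranking walks positions 5-6-4-3-2-1, expanding outward from the peak — single-peaked.
Group 7 (peak Tanaka at position 5): ranking walks positions 5-4-3-6-2-1, expanding outward from the peak — single-peaked.
Group 8 (peak Tanaka at position 5): ranking walks positions 5-4-3-2-1-6, expanding outward from the peak — single-peaked.
Group 9 (peak Park at position 6): ranking walks positions 6-5-4-3-2-1, expanding outward from the peak — single-peaked.
Group 3 violates single-peakedness, so the profile is not single-peaked on this axis.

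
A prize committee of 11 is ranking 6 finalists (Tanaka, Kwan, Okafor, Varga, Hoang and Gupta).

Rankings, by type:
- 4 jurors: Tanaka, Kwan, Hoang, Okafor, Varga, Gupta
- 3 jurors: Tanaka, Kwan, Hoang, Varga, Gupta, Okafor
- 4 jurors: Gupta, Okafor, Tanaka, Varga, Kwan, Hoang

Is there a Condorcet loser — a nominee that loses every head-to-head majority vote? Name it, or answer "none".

Head-to-head results (11 jurors):
Tanaka vs Kwan: Tanaka wins 11–0.
Tanaka vs Okafor: Tanaka, 7–4.
Tanaka vs Varga: 4+3+4 = 11 for Tanaka, 0 for Varga — Tanaka by 11–0.
Tanaka vs Hoang: Tanaka is ranked higher on 4+3+4 = 11 ballots, Hoang on 0. Tanaka wins 11–0.
Tanaka–Gupta: Tanaka 7–4.
Kwan vs Okafor: Kwan, 7–4.
Kwan vs Varga: 7 to 4, Kwan.
Kwan vs Hoang: Kwan wins 11–0.
Kwan vs Gupta: 7 to 4, Kwan.
Okafor–Varga: Okafor 8–3.
Okafor vs Hoang: Hoang, 7–4.
Okafor–Gupta: Gupta 7–4.
Varga vs Hoang: Hoang wins 7–4.
Varga–Gupta: Varga 7–4.
Hoang vs Gupta: Hoang is ranked higher on 4+3 = 7 ballots, Gupta on 4. Hoang wins 7–4.
Every nominee wins at least one matchup (Tanaka beats Kwan; Kwan beats Okafor; Okafor beats Varga; Varga beats Gupta; Hoang beats Okafor; Gupta beats Okafor), so there is no Condorcet loser.

none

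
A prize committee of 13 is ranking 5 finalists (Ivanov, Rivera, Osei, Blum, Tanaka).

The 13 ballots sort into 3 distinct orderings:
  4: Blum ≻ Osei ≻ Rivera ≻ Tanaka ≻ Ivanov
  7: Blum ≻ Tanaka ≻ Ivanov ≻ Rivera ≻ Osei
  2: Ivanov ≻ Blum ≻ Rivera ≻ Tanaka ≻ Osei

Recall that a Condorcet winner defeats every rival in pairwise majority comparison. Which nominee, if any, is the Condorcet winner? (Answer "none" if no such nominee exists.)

Head-to-head results (13 jurors):
Ivanov vs Rivera: 7+2 = 9 for Ivanov, 4 for Rivera — Ivanov by 9–4.
Ivanov vs Osei: Ivanov preferred on 7+2 = 9 ballots; Ivanov wins 9–4.
Ivanov vs Blum: 2 to 11, Blum.
Ivanov vs Tanaka: Tanaka wins 11–2.
Rivera vs Osei: 9 to 4, Rivera.
Rivera vs Blum: Blum wins 13–0.
Rivera vs Tanaka: Tanaka, 7–6.
Osei vs Blum: 0 for Osei, 13 for Blum — Blum by 13–0.
Osei vs Tanaka: Tanaka, 9–4.
Blum vs Tanaka: 4+7+2 = 13 for Blum, 0 for Tanaka — Blum by 13–0.
Blum wins every pairwise contest, so Blum is the Condorcet winner.

Blum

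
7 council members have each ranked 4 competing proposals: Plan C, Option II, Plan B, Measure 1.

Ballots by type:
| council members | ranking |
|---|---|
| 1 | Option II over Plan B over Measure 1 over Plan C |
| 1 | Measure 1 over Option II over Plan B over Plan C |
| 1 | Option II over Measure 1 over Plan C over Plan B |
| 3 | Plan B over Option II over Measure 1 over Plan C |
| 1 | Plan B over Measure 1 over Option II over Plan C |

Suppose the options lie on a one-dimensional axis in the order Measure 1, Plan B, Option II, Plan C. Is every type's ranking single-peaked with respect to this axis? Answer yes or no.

no

Axis positions: Measure 1=1, Plan B=2, Option II=3, Plan C=4.
Type 1 (peak Option II at position 3): ranking walks positions 3-2-1-4, expanding outward from the peak — single-peaked.
Type 2: ranking walks positions 1-3-2-4; Option II is ranked above Plan B even though Plan B lies between Option II and the peak Measure 1 on the axis — preferences dip and rise again. Not single-peaked.
Type 3: ranking walks positions 3-1-4-2; Measure 1 is ranked above Plan B even though Plan B lies between Measure 1 and the peak Option II on the axis — preferences dip and rise again. Not single-peaked.
Type 4 (peak Plan B at position 2): ranking walks positions 2-3-1-4, expanding outward from the peak — single-peaked.
Type 5 (peak Plan B at position 2): ranking walks positions 2-1-3-4, expanding outward from the peak — single-peaked.
Type 2 violates single-peakedness, so the profile is not single-peaked on this axis.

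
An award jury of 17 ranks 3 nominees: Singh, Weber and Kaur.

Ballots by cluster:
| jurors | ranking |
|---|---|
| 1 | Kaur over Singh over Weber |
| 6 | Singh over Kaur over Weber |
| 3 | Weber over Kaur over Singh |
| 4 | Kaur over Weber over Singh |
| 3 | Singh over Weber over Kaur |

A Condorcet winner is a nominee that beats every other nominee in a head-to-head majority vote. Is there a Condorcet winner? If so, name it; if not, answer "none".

Pairwise majorities:
Singh vs Weber: Singh preferred on 1+6+3 = 10 ballots; Singh wins 10–7.
Singh vs Kaur: 9 to 8, Singh.
Weber vs Kaur: Weber is ranked higher on 3+3 = 6 ballots, Kaur on 11. Kaur wins 11–6.
Singh wins every pairwise contest, so Singh is the Condorcet winner.

Singh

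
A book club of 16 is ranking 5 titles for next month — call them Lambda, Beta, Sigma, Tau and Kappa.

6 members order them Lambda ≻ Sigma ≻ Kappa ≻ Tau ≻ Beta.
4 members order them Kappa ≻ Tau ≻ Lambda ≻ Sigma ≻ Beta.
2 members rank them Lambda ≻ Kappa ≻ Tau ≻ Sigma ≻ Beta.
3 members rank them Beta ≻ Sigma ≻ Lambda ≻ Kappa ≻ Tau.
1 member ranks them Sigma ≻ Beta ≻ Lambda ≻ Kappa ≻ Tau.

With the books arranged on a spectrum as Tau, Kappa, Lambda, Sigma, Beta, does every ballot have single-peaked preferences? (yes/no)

Axis positions: Tau=1, Kappa=2, Lambda=3, Sigma=4, Beta=5.
Ballot type 1 (peak Lambda at position 3): ranking walks positions 3-4-2-1-5, expanding outward from the peak — single-peaked.
Ballot type 2 (peak Kappa at position 2): ranking walks positions 2-1-3-4-5, expanding outward from the peak — single-peaked.
Ballot type 3 (peak Lambda at position 3): ranking walks positions 3-2-1-4-5, expanding outward from the peak — single-peaked.
Ballot type 4 (peak Beta at position 5): ranking walks positions 5-4-3-2-1, expanding outward from the peak — single-peaked.
Ballot type 5 (peak Sigma at position 4): ranking walks positions 4-5-3-2-1, expanding outward from the peak — single-peaked.
Every ranking is single-peaked on this axis.

yes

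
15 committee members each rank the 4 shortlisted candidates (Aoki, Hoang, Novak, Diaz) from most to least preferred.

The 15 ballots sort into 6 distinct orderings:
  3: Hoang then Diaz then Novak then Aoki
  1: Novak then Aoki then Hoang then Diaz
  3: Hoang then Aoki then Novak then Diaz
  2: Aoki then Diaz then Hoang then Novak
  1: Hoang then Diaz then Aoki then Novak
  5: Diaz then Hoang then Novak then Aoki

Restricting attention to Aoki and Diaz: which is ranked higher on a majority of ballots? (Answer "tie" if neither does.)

Ballots ranking Aoki above Diaz: 1 + 3 + 2 = 6.
Ballots ranking Diaz above Aoki: 15 − 6 = 9.
Diaz wins the head-to-head 9–6.

Diaz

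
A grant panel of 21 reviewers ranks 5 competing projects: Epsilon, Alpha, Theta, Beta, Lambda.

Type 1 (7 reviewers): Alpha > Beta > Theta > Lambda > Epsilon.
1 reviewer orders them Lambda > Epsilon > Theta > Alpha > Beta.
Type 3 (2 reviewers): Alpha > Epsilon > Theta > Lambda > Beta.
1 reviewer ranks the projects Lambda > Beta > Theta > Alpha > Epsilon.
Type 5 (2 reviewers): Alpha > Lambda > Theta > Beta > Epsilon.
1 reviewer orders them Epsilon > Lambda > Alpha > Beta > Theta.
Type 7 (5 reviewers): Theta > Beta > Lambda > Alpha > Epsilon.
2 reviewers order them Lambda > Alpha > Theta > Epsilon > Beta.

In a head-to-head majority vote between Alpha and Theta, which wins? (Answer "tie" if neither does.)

Ballots ranking Alpha above Theta: 7 + 2 + 2 + 1 + 2 = 14.
Ballots ranking Theta above Alpha: 21 − 14 = 7.
Alpha wins the head-to-head 14–7.

Alpha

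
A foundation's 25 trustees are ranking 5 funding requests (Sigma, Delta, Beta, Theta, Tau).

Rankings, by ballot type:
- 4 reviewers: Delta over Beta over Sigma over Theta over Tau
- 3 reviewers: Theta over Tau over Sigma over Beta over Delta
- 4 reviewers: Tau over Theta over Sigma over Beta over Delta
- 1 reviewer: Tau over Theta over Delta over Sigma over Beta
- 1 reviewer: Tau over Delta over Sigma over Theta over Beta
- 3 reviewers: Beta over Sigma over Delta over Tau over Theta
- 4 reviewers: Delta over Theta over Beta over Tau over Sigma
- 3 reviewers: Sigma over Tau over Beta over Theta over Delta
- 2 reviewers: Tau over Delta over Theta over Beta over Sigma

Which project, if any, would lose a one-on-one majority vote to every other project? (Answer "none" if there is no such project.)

none

Head-to-head results (25 reviewers):
Sigma vs Delta: Sigma, 13–12.
Sigma vs Beta: 12 to 13, Beta.
Sigma vs Theta: 4+1+3+3 = 11 for Sigma, 14 for Theta — Theta by 14–11.
Sigma–Tau: Tau 15–10.
Delta–Beta: Beta 13–12.
Delta vs Theta: Delta is ranked higher on 4+1+3+4+2 = 14 ballots, Theta on 11. Delta wins 14–11.
Delta–Tau: Tau 14–11.
Beta vs Theta: 4+3+3 = 10 for Beta, 15 for Theta — Theta by 15–10.
Beta vs Tau: 4+3+4 = 11 for Beta, 14 for Tau — Tau by 14–11.
Theta vs Tau: Tau wins 14–11.
Every project wins at least one matchup (Sigma beats Delta; Delta beats Theta; Beta beats Sigma; Theta beats Sigma; Tau beats Sigma), so there is no Condorcet loser.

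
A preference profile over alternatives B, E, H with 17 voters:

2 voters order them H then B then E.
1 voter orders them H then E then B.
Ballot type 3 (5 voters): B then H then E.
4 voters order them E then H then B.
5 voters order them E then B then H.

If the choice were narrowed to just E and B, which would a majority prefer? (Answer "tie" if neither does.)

Ballots ranking E above B: 1 + 4 + 5 = 10.
Ballots ranking B above E: 17 − 10 = 7.
E wins the head-to-head 10–7.

E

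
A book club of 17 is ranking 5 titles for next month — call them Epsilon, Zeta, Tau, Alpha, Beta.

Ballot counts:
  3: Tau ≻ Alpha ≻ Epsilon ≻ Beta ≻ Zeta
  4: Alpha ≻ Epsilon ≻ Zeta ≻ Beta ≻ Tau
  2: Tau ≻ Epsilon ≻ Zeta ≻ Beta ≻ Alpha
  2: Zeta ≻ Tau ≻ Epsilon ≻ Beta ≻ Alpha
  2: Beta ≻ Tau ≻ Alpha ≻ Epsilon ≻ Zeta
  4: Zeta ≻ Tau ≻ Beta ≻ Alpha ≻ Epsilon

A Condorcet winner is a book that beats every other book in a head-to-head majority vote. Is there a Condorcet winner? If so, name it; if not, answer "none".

none

Pairwise majorities:
Epsilon vs Zeta: 3+4+2+2 = 11 for Epsilon, 6 for Zeta — Epsilon by 11–6.
Epsilon vs Tau: Epsilon preferred on 4 ballots; Tau wins 13–4.
Epsilon vs Alpha: 4 to 13, Alpha.
Epsilon vs Beta: 3+4+2+2 = 11 for Epsilon, 6 for Beta — Epsilon by 11–6.
Zeta vs Tau: 4+2+4 = 10 for Zeta, 7 for Tau — Zeta by 10–7.
Zeta vs Alpha: 2+2+4 = 8 for Zeta, 9 for Alpha — Alpha by 9–8.
Zeta vs Beta: Zeta preferred on 4+2+2+4 = 12 ballots; Zeta wins 12–5.
Tau vs Alpha: Tau preferred on 3+2+2+2+4 = 13 ballots; Tau wins 13–4.
Tau vs Beta: Tau is ranked higher on 3+2+2+4 = 11 ballots, Beta on 6. Tau wins 11–6.
Alpha vs Beta: 3+4 = 7 for Alpha, 10 for Beta — Beta by 10–7.
Every book loses at least once (Epsilon loses to Tau; Zeta loses to Epsilon; Tau loses to Zeta; Alpha loses to Tau; Beta loses to Epsilon). The majority relation contains the cycle Epsilon → Zeta → Tau → Epsilon, so there is no Condorcet winner.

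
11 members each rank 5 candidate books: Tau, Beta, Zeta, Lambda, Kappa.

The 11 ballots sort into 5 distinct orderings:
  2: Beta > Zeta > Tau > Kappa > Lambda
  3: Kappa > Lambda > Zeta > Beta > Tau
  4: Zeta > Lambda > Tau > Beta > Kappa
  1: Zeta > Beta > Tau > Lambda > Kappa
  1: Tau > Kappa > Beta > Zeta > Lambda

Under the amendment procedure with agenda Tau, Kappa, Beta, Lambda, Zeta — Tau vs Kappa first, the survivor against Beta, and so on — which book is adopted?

Zeta

Round 1: Tau vs Kappa — 8–3, Tau advances.
Round 2: Tau vs Beta — 5–6, Beta advances.
Round 3: Beta vs Lambda — 4–7, Lambda advances.
Round 4: Lambda vs Zeta — 3–8, Zeta advances.
Zeta survives the agenda.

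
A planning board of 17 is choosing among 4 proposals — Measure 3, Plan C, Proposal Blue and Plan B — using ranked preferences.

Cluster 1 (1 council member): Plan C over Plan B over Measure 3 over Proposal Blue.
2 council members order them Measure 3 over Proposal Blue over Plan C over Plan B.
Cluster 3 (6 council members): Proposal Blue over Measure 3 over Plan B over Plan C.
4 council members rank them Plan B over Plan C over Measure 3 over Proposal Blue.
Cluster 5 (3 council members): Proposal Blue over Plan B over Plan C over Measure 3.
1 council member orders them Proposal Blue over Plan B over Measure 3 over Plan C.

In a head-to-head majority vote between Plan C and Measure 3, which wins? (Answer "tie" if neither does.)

Measure 3

Ballots ranking Plan C above Measure 3: 1 + 4 + 3 = 8.
Ballots ranking Measure 3 above Plan C: 17 − 8 = 9.
Measure 3 wins the head-to-head 9–8.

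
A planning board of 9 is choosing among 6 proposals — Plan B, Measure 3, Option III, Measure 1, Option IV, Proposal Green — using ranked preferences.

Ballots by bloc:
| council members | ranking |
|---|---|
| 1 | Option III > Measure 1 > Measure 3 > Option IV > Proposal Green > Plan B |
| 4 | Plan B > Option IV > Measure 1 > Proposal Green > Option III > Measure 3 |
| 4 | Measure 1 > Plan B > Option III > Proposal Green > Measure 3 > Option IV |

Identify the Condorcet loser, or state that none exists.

none

Pairwise majorities:
Plan B vs Measure 3: Plan B wins 8–1.
Plan B vs Option III: Plan B, 8–1.
Plan B vs Measure 1: 4 to 5, Measure 1.
Plan B vs Option IV: Plan B wins 8–1.
Plan B–Proposal Green: Plan B 8–1.
Measure 3 vs Option III: Measure 3 preferred on 0 ballots; Option III wins 9–0.
Measure 3 vs Measure 1: Measure 3 preferred on 0 ballots; Measure 1 wins 9–0.
Measure 3 vs Option IV: Measure 3 wins 5–4.
Measure 3 vs Proposal Green: Proposal Green, 8–1.
Option III vs Measure 1: Option III is ranked higher on 1 ballot, Measure 1 on 8. Measure 1 wins 8–1.
Option III–Option IV: Option III 5–4.
Option III vs Proposal Green: 1+4 = 5 for Option III, 4 for Proposal Green — Option III by 5–4.
Measure 1 vs Option IV: Measure 1, 5–4.
Measure 1–Proposal Green: Measure 1 9–0.
Option IV vs Proposal Green: Option IV, 5–4.
Each option has at least one pairwise win (Plan B beats Measure 3; Measure 3 beats Option IV; Option III beats Measure 3; Measure 1 beats Plan B; Option IV beats Proposal Green; Proposal Green beats Measure 3) — no Condorcet loser.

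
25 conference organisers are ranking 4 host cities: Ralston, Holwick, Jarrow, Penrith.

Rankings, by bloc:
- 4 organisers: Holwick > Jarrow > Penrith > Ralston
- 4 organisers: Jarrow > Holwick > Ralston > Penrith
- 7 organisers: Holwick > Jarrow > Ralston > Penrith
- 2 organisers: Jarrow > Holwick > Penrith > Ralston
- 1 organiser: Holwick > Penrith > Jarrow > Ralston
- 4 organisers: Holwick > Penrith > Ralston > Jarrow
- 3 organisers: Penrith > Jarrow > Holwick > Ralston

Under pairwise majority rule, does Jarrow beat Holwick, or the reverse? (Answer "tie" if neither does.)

Ballots ranking Jarrow above Holwick: 4 + 2 + 3 = 9.
Ballots ranking Holwick above Jarrow: 25 − 9 = 16.
Holwick wins the head-to-head 16–9.

Holwick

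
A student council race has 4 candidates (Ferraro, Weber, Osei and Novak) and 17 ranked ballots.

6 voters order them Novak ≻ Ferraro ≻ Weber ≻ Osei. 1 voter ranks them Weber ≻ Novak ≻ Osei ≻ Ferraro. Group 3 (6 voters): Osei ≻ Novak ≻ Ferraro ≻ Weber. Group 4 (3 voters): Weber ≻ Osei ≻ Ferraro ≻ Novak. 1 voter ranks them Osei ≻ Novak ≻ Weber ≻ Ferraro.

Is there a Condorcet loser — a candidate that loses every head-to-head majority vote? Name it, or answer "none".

none

Pairwise majorities:
Ferraro–Weber: Ferraro 12–5.
Ferraro vs Osei: 6 for Ferraro, 11 for Osei — Osei by 11–6.
Ferraro vs Novak: Ferraro is ranked higher on 3 ballots, Novak on 14. Novak wins 14–3.
Weber vs Osei: Weber wins 10–7.
Weber vs Novak: 1+3 = 4 for Weber, 13 for Novak — Novak by 13–4.
Osei vs Novak: 6+3+1 = 10 for Osei, 7 for Novak — Osei by 10–7.
No candidate is winless: Ferraro beats Weber; Weber beats Osei; Osei beats Ferraro; Novak beats Ferraro. There is no Condorcet loser.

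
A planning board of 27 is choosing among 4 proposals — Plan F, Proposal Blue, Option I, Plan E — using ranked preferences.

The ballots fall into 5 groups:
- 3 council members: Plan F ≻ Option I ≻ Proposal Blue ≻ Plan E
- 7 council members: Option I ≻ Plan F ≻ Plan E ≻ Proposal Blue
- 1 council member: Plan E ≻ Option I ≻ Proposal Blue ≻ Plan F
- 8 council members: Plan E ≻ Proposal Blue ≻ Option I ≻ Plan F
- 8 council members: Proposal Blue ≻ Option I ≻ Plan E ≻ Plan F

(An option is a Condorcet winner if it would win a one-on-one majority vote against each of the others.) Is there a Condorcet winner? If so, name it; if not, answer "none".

none

Check each pair by majority over 27 ballots:
Plan F vs Proposal Blue: 10 to 17, Proposal Blue.
Plan F vs Option I: 3 to 24, Option I.
Plan F vs Plan E: Plan F preferred on 3+7 = 10 ballots; Plan E wins 17–10.
Proposal Blue vs Option I: 16 to 11, Proposal Blue.
Proposal Blue vs Plan E: Proposal Blue preferred on 3+8 = 11 ballots; Plan E wins 16–11.
Option I vs Plan E: 18 to 9, Option I.
No option is unbeaten: Plan F loses to Proposal Blue; Proposal Blue loses to Plan E; Option I loses to Proposal Blue; Plan E loses to Option I. In particular Proposal Blue > Option I > Plan E > Proposal Blue is a majority cycle — no Condorcet winner exists.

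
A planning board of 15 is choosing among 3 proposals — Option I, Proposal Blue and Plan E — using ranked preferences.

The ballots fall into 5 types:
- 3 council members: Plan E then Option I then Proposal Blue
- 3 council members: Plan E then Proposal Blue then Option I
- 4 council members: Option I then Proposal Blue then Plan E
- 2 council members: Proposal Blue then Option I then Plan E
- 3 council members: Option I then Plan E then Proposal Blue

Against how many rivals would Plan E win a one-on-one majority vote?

1

Plan E against each rival (15 council members):
Plan E vs Option I: Plan E is ranked higher on 3+3 = 6 ballots, Option I on 9. Option I wins 9–6.
Plan E vs Proposal Blue: Plan E preferred on 3+3+3 = 9 ballots; Plan E wins 9–6.
Plan E beats Proposal Blue; loses to Option I — 1 pairwise win.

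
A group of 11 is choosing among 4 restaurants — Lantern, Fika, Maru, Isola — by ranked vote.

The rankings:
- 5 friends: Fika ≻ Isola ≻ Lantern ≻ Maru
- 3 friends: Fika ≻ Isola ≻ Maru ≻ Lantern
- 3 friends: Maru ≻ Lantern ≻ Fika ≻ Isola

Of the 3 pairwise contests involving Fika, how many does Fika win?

3

Fika against each rival (11 friends):
Fika vs Lantern: Fika preferred on 5+3 = 8 ballots; Fika wins 8–3.
Fika vs Maru: 8 to 3, Fika.
Fika–Isola: Fika 11–0.
Fika beats Lantern, Maru, Isola — 3 pairwise wins.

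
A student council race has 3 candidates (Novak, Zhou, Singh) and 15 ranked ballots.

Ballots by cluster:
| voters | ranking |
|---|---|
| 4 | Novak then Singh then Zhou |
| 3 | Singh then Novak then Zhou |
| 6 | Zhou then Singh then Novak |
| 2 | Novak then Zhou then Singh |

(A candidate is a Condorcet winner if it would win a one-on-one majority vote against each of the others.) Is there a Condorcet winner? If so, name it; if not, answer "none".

none

Pairwise majorities:
Novak vs Zhou: Novak, 9–6.
Novak vs Singh: Singh, 9–6.
Zhou vs Singh: Zhou wins 8–7.
Every candidate loses at least once (Novak loses to Singh; Zhou loses to Novak; Singh loses to Zhou). The majority relation contains the cycle Novak > Zhou > Singh > Novak, so there is no Condorcet winner.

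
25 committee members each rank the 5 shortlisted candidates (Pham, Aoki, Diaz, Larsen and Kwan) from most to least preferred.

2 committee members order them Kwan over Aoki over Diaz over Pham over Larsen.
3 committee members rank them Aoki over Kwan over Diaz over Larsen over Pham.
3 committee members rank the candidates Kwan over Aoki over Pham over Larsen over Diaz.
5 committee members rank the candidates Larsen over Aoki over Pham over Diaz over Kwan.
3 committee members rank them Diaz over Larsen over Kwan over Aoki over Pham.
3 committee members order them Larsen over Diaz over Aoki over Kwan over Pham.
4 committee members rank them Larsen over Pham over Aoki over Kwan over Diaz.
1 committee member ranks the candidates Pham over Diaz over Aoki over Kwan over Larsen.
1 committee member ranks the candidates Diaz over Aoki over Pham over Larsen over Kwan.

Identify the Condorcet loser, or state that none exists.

Head-to-head results (25 committee members):
Pham vs Aoki: Aoki wins 20–5.
Pham vs Diaz: 13 to 12, Pham.
Pham vs Larsen: 2+3+1+1 = 7 for Pham, 18 for Larsen — Larsen by 18–7.
Pham vs Kwan: Kwan wins 14–11.
Aoki vs Diaz: Aoki is ranked higher on 2+3+3+5+4 = 17 ballots, Diaz on 8. Aoki wins 17–8.
Aoki–Larsen: Larsen 15–10.
Aoki vs Kwan: Aoki is ranked higher on 3+5+3+4+1+1 = 17 ballots, Kwan on 8. Aoki wins 17–8.
Diaz vs Larsen: Larsen, 15–10.
Diaz vs Kwan: Diaz is ranked higher on 5+3+3+1+1 = 13 ballots, Kwan on 12. Diaz wins 13–12.
Larsen vs Kwan: Larsen is ranked higher on 5+3+3+4+1 = 16 ballots, Kwan on 9. Larsen wins 16–9.
Each candidate has at least one pairwise win (Pham beats Diaz; Aoki beats Pham; Diaz beats Kwan; Larsen beats Pham; Kwan beats Pham) — no Condorcet loser.

none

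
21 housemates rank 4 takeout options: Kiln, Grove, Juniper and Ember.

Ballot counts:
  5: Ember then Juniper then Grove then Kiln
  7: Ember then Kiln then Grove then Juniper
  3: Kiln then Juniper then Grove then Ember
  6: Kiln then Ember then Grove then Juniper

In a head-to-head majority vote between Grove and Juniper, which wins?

Ballots ranking Grove above Juniper: 7 + 6 = 13.
Ballots ranking Juniper above Grove: 21 − 13 = 8.
Grove wins the head-to-head 13–8.

Grove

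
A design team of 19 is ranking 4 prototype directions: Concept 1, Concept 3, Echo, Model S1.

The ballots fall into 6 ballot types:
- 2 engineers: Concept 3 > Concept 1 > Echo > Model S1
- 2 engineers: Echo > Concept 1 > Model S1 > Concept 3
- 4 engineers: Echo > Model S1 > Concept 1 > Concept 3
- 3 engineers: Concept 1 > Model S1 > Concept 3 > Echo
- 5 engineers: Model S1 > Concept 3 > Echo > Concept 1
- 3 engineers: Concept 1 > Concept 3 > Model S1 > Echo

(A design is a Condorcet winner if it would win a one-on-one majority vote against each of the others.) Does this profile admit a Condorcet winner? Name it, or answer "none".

Pairwise majorities:
Concept 1 vs Concept 3: Concept 1 is ranked higher on 2+4+3+3 = 12 ballots, Concept 3 on 7. Concept 1 wins 12–7.
Concept 1 vs Echo: Echo wins 11–8.
Concept 1–Model S1: Concept 1 10–9.
Concept 3 vs Echo: Concept 3, 13–6.
Concept 3–Model S1: Model S1 14–5.
Echo vs Model S1: Echo is ranked higher on 2+2+4 = 8 ballots, Model S1 on 11. Model S1 wins 11–8.
No design is unbeaten: Concept 1 loses to Echo; Concept 3 loses to Concept 1; Echo loses to Concept 3; Model S1 loses to Concept 1. In particular Concept 1 beats Concept 3 beats Echo beats Concept 1 is a majority cycle — no Condorcet winner exists.

none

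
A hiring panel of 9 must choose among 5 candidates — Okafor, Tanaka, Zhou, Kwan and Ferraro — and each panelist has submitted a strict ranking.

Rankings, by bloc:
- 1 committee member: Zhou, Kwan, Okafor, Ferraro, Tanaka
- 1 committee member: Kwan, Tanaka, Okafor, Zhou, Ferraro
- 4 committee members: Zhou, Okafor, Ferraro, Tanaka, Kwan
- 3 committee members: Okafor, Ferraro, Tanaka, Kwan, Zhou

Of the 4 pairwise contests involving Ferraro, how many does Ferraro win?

Ferraro against each rival (9 committee members):
Ferraro vs Okafor: Ferraro is ranked higher on 0 ballots, Okafor on 9. Okafor wins 9–0.
Ferraro vs Tanaka: Ferraro is ranked higher on 1+4+3 = 8 ballots, Tanaka on 1. Ferraro wins 8–1.
Ferraro vs Zhou: Zhou wins 6–3.
Ferraro vs Kwan: Ferraro preferred on 4+3 = 7 ballots; Ferraro wins 7–2.
Ferraro beats Tanaka, Kwan; loses to Okafor, Zhou — 2 pairwise wins.

2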